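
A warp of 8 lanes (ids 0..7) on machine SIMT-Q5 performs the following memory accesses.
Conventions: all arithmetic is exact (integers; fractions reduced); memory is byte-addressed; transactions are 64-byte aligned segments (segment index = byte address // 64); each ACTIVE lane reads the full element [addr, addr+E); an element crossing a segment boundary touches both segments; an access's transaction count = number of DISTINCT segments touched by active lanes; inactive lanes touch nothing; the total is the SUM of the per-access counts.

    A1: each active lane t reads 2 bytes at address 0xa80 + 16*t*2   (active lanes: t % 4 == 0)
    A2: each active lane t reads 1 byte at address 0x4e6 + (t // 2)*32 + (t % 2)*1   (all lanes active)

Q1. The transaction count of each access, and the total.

A1: 2 transactions
A2: 3 transactions

Answer: 2,3; total 5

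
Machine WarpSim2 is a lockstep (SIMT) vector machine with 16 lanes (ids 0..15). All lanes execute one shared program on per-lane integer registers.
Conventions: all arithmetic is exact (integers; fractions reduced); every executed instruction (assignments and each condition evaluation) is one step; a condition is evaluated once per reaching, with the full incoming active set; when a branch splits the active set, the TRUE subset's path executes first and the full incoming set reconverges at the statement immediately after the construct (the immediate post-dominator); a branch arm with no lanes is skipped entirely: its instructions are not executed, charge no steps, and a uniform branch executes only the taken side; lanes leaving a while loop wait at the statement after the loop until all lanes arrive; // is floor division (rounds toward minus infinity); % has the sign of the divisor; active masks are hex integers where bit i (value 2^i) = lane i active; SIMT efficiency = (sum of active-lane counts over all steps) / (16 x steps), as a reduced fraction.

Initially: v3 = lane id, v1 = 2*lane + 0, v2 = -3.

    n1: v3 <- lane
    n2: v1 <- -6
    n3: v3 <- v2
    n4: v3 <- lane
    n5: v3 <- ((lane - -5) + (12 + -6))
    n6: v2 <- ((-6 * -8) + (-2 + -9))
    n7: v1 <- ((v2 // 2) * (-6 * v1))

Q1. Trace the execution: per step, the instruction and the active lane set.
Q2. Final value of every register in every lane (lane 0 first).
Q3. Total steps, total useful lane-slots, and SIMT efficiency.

step 0: v3 <- lane                   0xffff
step 1: v1 <- -6                     0xffff
step 2: v3 <- v2                     0xffff
step 3: v3 <- lane                   0xffff
step 4: v3 <- ((lane - -5) + (12 + -6)) 0xffff
step 5: v2 <- ((-6 * -8) + (-2 + -9)) 0xffff
step 6: v1 <- ((v2 // 2) * (-6 * v1)) 0xffff

Answer: 7 steps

v3: 11,12,13,14,15,16,17,18,19,20,21,22,23,24,25,26
v1: 648,648,648,648,648,648,648,648,648,648,648,648,648,648,648,648
v2: 37,37,37,37,37,37,37,37,37,37,37,37,37,37,37,37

steps = 7; useful = 112; efficiency = 112/112 = 1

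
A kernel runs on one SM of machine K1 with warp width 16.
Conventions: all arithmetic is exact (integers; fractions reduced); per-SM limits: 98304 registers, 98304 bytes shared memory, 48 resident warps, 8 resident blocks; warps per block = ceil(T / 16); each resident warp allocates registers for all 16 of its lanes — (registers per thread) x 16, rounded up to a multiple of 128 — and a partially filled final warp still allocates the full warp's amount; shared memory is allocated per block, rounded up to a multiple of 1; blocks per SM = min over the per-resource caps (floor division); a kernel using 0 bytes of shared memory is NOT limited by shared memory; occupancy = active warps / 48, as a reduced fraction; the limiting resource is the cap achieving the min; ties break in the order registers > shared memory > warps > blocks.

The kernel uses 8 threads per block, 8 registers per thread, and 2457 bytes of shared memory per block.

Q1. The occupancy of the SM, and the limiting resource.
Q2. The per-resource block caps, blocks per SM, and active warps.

Answer: occupancy 1/6, limited by blocks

registers: 768 blocks
shared memory: 40 blocks
warps: 48 blocks
blocks: 8 blocks

Answer: 8 blocks, 8 active warps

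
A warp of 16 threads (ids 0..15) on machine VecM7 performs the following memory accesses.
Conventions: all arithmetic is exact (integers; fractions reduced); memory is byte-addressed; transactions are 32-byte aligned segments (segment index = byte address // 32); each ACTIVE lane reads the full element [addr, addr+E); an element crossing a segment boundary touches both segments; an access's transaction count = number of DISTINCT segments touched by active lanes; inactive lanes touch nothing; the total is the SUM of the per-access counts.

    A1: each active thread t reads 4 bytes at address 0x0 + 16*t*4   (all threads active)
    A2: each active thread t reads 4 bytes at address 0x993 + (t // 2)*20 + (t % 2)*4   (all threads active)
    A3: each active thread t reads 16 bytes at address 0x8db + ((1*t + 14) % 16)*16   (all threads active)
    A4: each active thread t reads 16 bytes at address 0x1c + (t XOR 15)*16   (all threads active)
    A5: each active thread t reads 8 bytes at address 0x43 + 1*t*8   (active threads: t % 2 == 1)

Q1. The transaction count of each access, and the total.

A1: 16 transactions
A2: 6 transactions
A3: 9 transactions
A4: 9 transactions
A5: 5 transactions

Answer: 16,6,9,9,5; total 45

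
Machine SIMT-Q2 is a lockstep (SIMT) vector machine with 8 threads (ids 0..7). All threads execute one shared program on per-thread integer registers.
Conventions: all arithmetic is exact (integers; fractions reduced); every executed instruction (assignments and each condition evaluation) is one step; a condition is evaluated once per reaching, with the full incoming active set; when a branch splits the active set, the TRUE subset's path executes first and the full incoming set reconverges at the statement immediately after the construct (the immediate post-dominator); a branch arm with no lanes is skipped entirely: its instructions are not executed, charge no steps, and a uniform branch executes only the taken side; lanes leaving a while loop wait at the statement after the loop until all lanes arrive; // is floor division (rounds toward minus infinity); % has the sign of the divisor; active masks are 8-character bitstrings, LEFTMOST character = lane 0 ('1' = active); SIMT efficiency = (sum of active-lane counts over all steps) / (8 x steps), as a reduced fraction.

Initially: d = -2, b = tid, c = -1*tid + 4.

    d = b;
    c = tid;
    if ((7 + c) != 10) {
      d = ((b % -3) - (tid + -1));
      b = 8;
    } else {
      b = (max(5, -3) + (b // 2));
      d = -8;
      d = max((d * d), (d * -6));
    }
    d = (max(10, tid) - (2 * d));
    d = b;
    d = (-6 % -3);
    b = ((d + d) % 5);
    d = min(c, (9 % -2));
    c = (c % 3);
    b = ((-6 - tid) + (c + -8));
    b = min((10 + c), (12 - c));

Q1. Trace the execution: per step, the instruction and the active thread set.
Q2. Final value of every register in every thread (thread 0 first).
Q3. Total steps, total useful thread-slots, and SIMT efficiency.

step 0: d <- b                       11111111
step 1: c <- tid                     11111111
step 2: eval ((7 + c) != 10)         11111111
step 3: d <- ((b % -3) - (tid + -1)) 11101111
step 4: b <- 8                       11101111
step 5: b <- (max(5, -3) + (b // 2)) 00010000
step 6: d <- -8                      00010000
step 7: d <- max((d * d), (d * -6))  00010000
step 8: d <- (max(10, tid) - (2 * d)) 11111111
step 9: d <- b                       11111111
step 10: d <- (-6 % -3)               11111111
step 11: b <- ((d + d) % 5)           11111111
step 12: d <- min(c, (9 % -2))        11111111
step 13: c <- (c % 3)                 11111111
step 14: b <- ((-6 - tid) + (c + -8)) 11111111
step 15: b <- min((10 + c), (12 - c)) 11111111

Answer: 16 steps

d: -1,-1,-1,-1,-1,-1,-1,-1
b: 10,11,10,10,11,10,10,11
c: 0,1,2,0,1,2,0,1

steps = 16; useful = 105; efficiency = 105/128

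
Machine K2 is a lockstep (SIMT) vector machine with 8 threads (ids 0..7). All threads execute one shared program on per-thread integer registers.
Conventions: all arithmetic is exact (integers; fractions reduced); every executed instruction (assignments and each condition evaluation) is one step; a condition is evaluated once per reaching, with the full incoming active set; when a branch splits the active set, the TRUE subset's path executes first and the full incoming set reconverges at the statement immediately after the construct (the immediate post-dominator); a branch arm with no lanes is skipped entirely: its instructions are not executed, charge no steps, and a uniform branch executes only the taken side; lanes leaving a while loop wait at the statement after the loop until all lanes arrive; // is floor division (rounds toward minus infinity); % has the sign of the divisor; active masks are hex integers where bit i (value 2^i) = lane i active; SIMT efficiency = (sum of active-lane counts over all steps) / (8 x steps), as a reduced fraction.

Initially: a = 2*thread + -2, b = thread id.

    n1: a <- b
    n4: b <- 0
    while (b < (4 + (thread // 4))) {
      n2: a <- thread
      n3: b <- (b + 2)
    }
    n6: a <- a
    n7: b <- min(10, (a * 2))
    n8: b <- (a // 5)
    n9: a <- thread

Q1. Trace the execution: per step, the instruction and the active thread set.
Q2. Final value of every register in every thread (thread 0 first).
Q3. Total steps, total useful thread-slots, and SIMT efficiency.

step 0: a <- b                       0xff
step 1: b <- 0                       0xff
step 2: eval (b < (4 + (thread // 4))) 0xff
step 3: a <- thread                  0xff
step 4: b <- (b + 2)                 0xff
step 5: eval (b < (4 + (thread // 4))) 0xff
step 6: a <- thread                  0xff
step 7: b <- (b + 2)                 0xff
step 8: eval (b < (4 + (thread // 4))) 0xff
step 9: a <- thread                  0xf0
step 10: b <- (b + 2)                 0xf0
step 11: eval (b < (4 + (thread // 4))) 0xf0
step 12: a <- a                       0xff
step 13: b <- min(10, (a * 2))        0xff
step 14: b <- (a // 5)                0xff
step 15: a <- thread                  0xff

Answer: 16 steps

a: 0,1,2,3,4,5,6,7
b: 0,0,0,0,0,1,1,1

steps = 16; useful = 116; efficiency = 116/128 = 29/32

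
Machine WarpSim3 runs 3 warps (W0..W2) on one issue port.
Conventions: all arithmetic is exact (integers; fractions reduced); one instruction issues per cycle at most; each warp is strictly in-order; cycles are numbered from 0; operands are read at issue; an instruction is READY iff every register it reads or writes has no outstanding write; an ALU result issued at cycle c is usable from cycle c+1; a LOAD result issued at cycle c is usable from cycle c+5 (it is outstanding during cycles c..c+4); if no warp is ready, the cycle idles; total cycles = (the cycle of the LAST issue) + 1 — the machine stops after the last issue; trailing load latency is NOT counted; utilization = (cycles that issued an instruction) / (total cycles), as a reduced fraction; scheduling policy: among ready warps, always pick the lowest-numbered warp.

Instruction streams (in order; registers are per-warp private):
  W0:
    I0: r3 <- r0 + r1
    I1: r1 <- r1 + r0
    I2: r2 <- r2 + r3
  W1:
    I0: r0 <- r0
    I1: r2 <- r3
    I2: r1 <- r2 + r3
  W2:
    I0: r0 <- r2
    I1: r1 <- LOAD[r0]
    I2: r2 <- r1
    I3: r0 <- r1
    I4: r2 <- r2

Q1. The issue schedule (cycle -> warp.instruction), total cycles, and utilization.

cycle 0: W0.I0
cycle 1: W0.I1
cycle 2: W0.I2
cycle 3: W1.I0
cycle 4: W1.I1
cycle 5: W1.I2
cycle 6: W2.I0
cycle 7: W2.I1
cycle 8: idle
cycle 9: idle
cycle 10: idle
cycle 11: idle
cycle 12: W2.I2
cycle 13: W2.I3
cycle 14: W2.I4

Answer: 15 cycles, utilization 11/15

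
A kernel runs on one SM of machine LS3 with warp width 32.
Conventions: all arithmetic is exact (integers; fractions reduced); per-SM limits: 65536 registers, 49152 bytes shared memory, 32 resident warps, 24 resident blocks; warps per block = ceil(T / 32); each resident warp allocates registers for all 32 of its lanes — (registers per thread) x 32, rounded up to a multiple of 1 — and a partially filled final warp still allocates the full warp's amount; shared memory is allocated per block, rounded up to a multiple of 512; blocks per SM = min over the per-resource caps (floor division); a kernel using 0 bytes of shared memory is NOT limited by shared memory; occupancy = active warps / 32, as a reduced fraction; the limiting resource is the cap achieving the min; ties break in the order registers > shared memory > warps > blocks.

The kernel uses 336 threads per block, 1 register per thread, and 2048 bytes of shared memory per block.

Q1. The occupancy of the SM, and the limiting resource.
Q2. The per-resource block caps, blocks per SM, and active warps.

Answer: occupancy 11/16, limited by warps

registers: 186 blocks
shared memory: 24 blocks
warps: 2 blocks
blocks: 24 blocks

Answer: 2 blocks, 22 active warps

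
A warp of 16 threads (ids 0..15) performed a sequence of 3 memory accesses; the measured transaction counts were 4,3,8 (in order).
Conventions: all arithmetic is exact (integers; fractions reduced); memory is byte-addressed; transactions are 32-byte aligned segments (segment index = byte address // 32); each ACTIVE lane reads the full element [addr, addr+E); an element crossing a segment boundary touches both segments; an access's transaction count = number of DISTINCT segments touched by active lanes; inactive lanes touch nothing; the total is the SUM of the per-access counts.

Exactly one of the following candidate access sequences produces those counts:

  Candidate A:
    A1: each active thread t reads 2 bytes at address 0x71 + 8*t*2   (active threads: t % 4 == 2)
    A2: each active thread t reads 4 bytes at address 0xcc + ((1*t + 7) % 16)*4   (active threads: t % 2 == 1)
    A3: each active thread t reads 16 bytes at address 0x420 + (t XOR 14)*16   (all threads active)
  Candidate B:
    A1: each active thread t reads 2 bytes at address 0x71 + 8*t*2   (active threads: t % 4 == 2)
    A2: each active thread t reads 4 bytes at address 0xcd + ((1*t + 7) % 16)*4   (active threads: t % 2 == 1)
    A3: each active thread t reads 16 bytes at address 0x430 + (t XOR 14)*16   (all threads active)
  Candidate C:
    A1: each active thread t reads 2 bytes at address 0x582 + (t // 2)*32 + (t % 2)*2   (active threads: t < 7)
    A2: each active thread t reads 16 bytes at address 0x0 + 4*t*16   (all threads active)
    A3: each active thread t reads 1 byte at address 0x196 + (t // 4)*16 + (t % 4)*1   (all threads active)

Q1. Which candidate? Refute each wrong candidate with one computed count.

B: A3 gives 9 transactions, not 8
C: A2 gives 16 transactions, not 3
A: all counts match (4,3,8)

Answer: A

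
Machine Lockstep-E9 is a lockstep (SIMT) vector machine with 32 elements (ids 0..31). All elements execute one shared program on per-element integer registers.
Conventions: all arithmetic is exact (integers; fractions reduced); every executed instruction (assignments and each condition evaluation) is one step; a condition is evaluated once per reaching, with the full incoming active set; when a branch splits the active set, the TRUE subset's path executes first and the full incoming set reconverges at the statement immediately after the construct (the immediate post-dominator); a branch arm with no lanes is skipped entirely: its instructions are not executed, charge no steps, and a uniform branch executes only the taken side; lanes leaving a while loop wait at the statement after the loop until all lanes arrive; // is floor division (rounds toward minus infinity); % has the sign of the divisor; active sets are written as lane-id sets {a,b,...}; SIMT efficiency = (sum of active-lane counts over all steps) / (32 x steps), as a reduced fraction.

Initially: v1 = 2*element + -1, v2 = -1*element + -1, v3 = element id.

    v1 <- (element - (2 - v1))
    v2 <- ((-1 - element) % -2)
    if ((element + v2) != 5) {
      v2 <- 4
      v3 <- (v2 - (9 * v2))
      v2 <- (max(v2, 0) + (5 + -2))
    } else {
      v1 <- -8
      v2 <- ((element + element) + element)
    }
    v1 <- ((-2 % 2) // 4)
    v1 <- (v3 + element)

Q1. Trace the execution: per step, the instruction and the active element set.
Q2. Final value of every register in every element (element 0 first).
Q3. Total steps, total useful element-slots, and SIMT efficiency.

step 0: v1 <- (element - (2 - v1))   {0,1,2,3,4,5,6,7,8,9,10,11,12,13,14,15,16,17,18,19,20,21,22,23,24,25,26,27,28,29,30,31}
step 1: v2 <- ((-1 - element) % -2)  {0,1,2,3,4,5,6,7,8,9,10,11,12,13,14,15,16,17,18,19,20,21,22,23,24,25,26,27,28,29,30,31}
step 2: eval ((element + v2) != 5)   {0,1,2,3,4,5,6,7,8,9,10,11,12,13,14,15,16,17,18,19,20,21,22,23,24,25,26,27,28,29,30,31}
step 3: v2 <- 4                      {0,1,2,3,4,7,8,9,10,11,12,13,14,15,16,17,18,19,20,21,22,23,24,25,26,27,28,29,30,31}
step 4: v3 <- (v2 - (9 * v2))        {0,1,2,3,4,7,8,9,10,11,12,13,14,15,16,17,18,19,20,21,22,23,24,25,26,27,28,29,30,31}
step 5: v2 <- (max(v2, 0) + (5 + -2)) {0,1,2,3,4,7,8,9,10,11,12,13,14,15,16,17,18,19,20,21,22,23,24,25,26,27,28,29,30,31}
step 6: v1 <- -8                     {5,6}
step 7: v2 <- ((element + element) + element) {5,6}
step 8: v1 <- ((-2 % 2) // 4)        {0,1,2,3,4,5,6,7,8,9,10,11,12,13,14,15,16,17,18,19,20,21,22,23,24,25,26,27,28,29,30,31}
step 9: v1 <- (v3 + element)         {0,1,2,3,4,5,6,7,8,9,10,11,12,13,14,15,16,17,18,19,20,21,22,23,24,25,26,27,28,29,30,31}

Answer: 10 steps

v1: -32,-31,-30,-29,-28,10,12,-25,-24,-23,-22,-21,-20,-19,-18,-17,-16,-15,-14,-13,-12,-11,-10,-9,-8,-7,-6,-5,-4,-3,-2,-1
v2: 7,7,7,7,7,15,18,7,7,7,7,7,7,7,7,7,7,7,7,7,7,7,7,7,7,7,7,7,7,7,7,7
v3: -32,-32,-32,-32,-32,5,6,-32,-32,-32,-32,-32,-32,-32,-32,-32,-32,-32,-32,-32,-32,-32,-32,-32,-32,-32,-32,-32,-32,-32,-32,-32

steps = 10; useful = 254; efficiency = 254/320 = 127/160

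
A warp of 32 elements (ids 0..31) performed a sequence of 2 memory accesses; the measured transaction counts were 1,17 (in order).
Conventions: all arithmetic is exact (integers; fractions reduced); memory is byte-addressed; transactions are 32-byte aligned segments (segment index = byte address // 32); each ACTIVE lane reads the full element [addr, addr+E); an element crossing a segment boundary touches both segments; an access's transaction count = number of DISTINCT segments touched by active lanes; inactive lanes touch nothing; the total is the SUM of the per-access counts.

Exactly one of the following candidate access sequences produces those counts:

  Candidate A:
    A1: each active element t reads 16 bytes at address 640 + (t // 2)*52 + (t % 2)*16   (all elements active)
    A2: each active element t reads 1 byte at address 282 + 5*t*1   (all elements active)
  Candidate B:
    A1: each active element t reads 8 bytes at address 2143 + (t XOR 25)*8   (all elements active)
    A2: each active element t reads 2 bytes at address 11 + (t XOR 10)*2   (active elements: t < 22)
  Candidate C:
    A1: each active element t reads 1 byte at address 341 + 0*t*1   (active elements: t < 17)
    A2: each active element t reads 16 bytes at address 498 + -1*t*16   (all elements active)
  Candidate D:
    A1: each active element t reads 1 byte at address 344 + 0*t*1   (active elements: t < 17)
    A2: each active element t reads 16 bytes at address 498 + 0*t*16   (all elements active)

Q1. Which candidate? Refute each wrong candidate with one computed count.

A: A1 gives 26 transactions, not 1
B: A1 gives 9 transactions, not 1
D: A2 gives 2 transactions, not 17
C: all counts match (1,17)

Answer: C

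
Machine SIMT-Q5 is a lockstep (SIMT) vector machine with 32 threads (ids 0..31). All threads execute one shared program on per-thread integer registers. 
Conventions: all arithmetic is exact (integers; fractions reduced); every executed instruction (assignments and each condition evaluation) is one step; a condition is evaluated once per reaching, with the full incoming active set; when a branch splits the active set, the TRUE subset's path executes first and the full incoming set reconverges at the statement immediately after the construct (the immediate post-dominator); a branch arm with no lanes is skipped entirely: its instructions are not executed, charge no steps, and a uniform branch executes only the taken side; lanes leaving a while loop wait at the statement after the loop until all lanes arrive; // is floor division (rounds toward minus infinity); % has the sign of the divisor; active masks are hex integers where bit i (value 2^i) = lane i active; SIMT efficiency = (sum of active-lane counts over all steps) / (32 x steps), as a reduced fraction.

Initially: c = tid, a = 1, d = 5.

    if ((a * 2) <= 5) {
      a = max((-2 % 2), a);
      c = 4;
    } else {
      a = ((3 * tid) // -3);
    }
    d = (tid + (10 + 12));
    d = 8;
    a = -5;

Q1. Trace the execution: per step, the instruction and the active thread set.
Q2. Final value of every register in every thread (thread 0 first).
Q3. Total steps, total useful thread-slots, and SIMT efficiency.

step 0: eval ((a * 2) <= 5)          0xffffffff
step 1: a <- max((-2 % 2), a)        0xffffffff
step 2: c <- 4                       0xffffffff
step 3: d <- (tid + (10 + 12))       0xffffffff
step 4: d <- 8                       0xffffffff
step 5: a <- -5                      0xffffffff

Answer: 6 steps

c: 4,4,4,4,4,4,4,4,4,4,4,4,4,4,4,4,4,4,4,4,4,4,4,4,4,4,4,4,4,4,4,4
a: -5,-5,-5,-5,-5,-5,-5,-5,-5,-5,-5,-5,-5,-5,-5,-5,-5,-5,-5,-5,-5,-5,-5,-5,-5,-5,-5,-5,-5,-5,-5,-5
d: 8,8,8,8,8,8,8,8,8,8,8,8,8,8,8,8,8,8,8,8,8,8,8,8,8,8,8,8,8,8,8,8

steps = 6; useful = 192; efficiency = 192/192 = 1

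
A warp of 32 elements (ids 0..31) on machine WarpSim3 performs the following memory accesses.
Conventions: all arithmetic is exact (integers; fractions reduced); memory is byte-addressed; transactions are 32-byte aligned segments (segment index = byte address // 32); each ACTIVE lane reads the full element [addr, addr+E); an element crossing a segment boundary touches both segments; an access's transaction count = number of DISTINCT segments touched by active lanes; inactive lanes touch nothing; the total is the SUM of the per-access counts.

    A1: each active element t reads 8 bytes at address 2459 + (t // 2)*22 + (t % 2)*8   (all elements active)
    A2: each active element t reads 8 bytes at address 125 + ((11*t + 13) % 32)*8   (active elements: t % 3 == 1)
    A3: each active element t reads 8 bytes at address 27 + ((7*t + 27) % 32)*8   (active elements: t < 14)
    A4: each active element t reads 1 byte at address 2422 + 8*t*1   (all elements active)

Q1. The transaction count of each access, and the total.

A1: 12 transactions
A2: 5 transactions
A3: 8 transactions
A4: 9 transactions

Answer: 12,5,8,9; total 34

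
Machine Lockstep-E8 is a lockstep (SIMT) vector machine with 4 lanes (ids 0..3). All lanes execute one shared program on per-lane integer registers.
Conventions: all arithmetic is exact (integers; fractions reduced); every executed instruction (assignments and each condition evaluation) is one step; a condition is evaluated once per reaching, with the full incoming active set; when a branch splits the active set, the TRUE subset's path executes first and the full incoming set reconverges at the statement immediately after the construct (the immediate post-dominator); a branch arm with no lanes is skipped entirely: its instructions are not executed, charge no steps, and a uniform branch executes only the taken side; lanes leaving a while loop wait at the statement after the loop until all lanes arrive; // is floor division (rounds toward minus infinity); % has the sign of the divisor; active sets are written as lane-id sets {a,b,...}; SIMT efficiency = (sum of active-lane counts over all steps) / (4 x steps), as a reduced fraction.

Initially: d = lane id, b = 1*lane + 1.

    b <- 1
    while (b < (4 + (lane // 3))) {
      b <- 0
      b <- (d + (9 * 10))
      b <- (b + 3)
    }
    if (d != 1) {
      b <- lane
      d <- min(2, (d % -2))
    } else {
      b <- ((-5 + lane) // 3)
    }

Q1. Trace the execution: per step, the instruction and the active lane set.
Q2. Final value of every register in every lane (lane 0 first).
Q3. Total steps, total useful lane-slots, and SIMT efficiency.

step 0: b <- 1                       {0,1,2,3}
step 1: eval (b < (4 + (lane // 3))) {0,1,2,3}
step 2: b <- 0                       {0,1,2,3}
step 3: b <- (d + (9 * 10))          {0,1,2,3}
step 4: b <- (b + 3)                 {0,1,2,3}
step 5: eval (b < (4 + (lane // 3))) {0,1,2,3}
step 6: eval (d != 1)                {0,1,2,3}
step 7: b <- lane                    {0,2,3}
step 8: d <- min(2, (d % -2))        {0,2,3}
step 9: b <- ((-5 + lane) // 3)      {1}

Answer: 10 steps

d: 0,1,0,-1
b: 0,-2,2,3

steps = 10; useful = 35; efficiency = 35/40 = 7/8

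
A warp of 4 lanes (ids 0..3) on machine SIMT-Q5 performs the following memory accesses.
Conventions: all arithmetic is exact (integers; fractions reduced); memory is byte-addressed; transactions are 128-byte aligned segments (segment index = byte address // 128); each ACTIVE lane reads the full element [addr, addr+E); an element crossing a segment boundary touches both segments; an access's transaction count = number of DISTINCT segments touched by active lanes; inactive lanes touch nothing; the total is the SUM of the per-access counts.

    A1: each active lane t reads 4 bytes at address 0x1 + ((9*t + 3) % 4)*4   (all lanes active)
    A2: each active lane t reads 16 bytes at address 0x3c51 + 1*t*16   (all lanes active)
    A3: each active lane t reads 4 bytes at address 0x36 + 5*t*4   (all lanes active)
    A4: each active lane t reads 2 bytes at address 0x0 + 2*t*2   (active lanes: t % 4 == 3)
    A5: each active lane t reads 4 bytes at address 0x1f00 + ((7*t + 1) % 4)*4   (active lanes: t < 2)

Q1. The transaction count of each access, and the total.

A1: 1 transaction
A2: 2 transactions
A3: 1 transaction
A4: 1 transaction
A5: 1 transaction

Answer: 1,2,1,1,1; total 6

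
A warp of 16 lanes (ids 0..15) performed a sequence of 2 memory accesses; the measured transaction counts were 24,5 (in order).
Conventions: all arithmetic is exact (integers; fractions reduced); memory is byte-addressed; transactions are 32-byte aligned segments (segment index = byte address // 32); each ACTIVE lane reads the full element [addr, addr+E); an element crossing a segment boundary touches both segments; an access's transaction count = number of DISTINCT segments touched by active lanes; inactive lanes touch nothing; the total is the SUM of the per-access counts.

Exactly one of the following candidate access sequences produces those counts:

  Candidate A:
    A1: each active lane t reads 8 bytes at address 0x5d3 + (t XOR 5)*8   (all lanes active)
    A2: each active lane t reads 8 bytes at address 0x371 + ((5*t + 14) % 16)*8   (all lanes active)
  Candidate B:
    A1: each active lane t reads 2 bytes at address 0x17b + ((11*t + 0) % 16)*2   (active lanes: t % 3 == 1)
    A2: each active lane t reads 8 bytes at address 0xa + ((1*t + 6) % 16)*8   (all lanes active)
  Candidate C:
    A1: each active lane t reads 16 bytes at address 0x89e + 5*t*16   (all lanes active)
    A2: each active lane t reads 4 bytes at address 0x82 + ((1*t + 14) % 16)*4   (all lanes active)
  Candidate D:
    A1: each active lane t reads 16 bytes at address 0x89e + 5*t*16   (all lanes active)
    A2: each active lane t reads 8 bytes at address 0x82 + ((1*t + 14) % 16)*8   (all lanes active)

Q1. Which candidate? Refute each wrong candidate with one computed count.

A: A1 gives 5 transactions, not 24
B: A1 gives 1 transaction, not 24
C: A2 gives 3 transactions, not 5
D: all counts match (24,5)

Answer: D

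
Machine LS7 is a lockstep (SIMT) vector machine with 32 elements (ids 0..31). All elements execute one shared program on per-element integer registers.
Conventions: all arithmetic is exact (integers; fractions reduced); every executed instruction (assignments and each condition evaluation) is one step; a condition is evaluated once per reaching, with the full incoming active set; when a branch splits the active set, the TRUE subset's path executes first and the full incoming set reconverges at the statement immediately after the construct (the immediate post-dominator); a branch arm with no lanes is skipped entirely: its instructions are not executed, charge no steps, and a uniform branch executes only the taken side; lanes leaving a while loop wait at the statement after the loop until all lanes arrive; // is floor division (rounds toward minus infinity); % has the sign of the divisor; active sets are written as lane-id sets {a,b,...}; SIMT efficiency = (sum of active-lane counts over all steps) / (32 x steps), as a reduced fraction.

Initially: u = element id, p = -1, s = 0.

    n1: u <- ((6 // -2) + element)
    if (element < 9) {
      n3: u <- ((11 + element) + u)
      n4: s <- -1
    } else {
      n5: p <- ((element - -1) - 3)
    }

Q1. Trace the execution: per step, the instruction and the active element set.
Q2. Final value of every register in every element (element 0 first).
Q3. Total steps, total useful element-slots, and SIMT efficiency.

step 0: u <- ((6 // -2) + element)   {0,1,2,3,4,5,6,7,8,9,10,11,12,13,14,15,16,17,18,19,20,21,22,23,24,25,26,27,28,29,30,31}
step 1: eval (element < 9)           {0,1,2,3,4,5,6,7,8,9,10,11,12,13,14,15,16,17,18,19,20,21,22,23,24,25,26,27,28,29,30,31}
step 2: u <- ((11 + element) + u)    {0,1,2,3,4,5,6,7,8}
step 3: s <- -1                      {0,1,2,3,4,5,6,7,8}
step 4: p <- ((element - -1) - 3)    {9,10,11,12,13,14,15,16,17,18,19,20,21,22,23,24,25,26,27,28,29,30,31}

Answer: 5 steps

u: 8,10,12,14,16,18,20,22,24,6,7,8,9,10,11,12,13,14,15,16,17,18,19,20,21,22,23,24,25,26,27,28
p: -1,-1,-1,-1,-1,-1,-1,-1,-1,7,8,9,10,11,12,13,14,15,16,17,18,19,20,21,22,23,24,25,26,27,28,29
s: -1,-1,-1,-1,-1,-1,-1,-1,-1,0,0,0,0,0,0,0,0,0,0,0,0,0,0,0,0,0,0,0,0,0,0,0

steps = 5; useful = 105; efficiency = 105/160 = 21/32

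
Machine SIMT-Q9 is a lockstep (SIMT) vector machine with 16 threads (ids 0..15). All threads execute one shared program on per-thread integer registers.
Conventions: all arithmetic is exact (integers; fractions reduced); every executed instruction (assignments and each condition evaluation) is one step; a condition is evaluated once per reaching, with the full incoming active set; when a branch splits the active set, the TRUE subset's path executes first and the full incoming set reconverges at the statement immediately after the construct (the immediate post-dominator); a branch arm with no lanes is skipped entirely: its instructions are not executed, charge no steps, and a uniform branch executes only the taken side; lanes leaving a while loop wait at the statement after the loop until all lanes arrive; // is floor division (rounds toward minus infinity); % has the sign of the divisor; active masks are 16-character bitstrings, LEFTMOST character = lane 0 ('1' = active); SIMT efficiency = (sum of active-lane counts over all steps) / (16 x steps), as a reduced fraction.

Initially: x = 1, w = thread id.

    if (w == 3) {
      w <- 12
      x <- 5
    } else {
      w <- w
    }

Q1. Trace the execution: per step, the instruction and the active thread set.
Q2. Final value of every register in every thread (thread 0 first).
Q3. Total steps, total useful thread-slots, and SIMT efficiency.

step 0: eval (w == 3)                1111111111111111
step 1: w <- 12                      0001000000000000
step 2: x <- 5                       0001000000000000
step 3: w <- w                       1110111111111111

Answer: 4 steps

x: 1,1,1,5,1,1,1,1,1,1,1,1,1,1,1,1
w: 0,1,2,12,4,5,6,7,8,9,10,11,12,13,14,15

steps = 4; useful = 33; efficiency = 33/64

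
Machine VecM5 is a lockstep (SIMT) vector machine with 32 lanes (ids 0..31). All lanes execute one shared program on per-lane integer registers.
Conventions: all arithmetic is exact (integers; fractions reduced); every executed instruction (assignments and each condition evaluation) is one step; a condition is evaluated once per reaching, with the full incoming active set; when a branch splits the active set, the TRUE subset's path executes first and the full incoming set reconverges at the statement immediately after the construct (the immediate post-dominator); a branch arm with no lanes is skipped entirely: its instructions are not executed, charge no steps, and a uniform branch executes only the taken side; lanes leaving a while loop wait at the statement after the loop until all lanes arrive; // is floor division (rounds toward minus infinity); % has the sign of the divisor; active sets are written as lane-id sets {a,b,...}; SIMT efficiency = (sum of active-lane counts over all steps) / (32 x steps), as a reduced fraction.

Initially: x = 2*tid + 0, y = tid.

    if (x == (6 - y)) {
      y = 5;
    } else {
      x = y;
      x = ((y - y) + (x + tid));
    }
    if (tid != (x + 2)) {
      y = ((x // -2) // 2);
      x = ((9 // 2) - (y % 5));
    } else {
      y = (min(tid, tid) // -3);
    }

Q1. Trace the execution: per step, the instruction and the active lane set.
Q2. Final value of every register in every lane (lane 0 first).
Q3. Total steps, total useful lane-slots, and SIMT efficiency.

step 0: eval (x == (6 - y))          {0,1,2,3,4,5,6,7,8,9,10,11,12,13,14,15,16,17,18,19,20,21,22,23,24,25,26,27,28,29,30,31}
step 1: y <- 5                       {2}
step 2: x <- y                       {0,1,3,4,5,6,7,8,9,10,11,12,13,14,15,16,17,18,19,20,21,22,23,24,25,26,27,28,29,30,31}
step 3: x <- ((y - y) + (x + tid))   {0,1,3,4,5,6,7,8,9,10,11,12,13,14,15,16,17,18,19,20,21,22,23,24,25,26,27,28,29,30,31}
step 4: eval (tid != (x + 2))        {0,1,2,3,4,5,6,7,8,9,10,11,12,13,14,15,16,17,18,19,20,21,22,23,24,25,26,27,28,29,30,31}
step 5: y <- ((x // -2) // 2)        {0,1,2,3,4,5,6,7,8,9,10,11,12,13,14,15,16,17,18,19,20,21,22,23,24,25,26,27,28,29,30,31}
step 6: x <- ((9 // 2) - (y % 5))    {0,1,2,3,4,5,6,7,8,9,10,11,12,13,14,15,16,17,18,19,20,21,22,23,24,25,26,27,28,29,30,31}

Answer: 7 steps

x: 4,0,0,1,1,2,2,3,3,4,4,0,0,1,1,2,2,3,3,4,4,0,0,1,1,2,2,3,3,4,4,0
y: 0,-1,-1,-2,-2,-3,-3,-4,-4,-5,-5,-6,-6,-7,-7,-8,-8,-9,-9,-10,-10,-11,-11,-12,-12,-13,-13,-14,-14,-15,-15,-16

steps = 7; useful = 191; efficiency = 191/224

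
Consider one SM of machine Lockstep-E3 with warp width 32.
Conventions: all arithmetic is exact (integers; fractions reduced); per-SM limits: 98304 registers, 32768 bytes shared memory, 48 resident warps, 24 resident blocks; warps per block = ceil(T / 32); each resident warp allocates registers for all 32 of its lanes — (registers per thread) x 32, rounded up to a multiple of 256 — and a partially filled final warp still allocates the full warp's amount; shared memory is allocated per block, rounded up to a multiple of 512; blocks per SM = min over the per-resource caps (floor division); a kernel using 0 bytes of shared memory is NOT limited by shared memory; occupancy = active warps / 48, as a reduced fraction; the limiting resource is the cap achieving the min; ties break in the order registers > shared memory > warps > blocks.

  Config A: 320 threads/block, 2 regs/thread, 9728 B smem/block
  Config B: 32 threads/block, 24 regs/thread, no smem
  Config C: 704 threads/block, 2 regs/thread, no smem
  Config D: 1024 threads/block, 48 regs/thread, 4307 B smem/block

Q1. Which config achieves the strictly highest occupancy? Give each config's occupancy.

occupancies: A 5/8, B 1/2, C 11/12, D 2/3

Answer: C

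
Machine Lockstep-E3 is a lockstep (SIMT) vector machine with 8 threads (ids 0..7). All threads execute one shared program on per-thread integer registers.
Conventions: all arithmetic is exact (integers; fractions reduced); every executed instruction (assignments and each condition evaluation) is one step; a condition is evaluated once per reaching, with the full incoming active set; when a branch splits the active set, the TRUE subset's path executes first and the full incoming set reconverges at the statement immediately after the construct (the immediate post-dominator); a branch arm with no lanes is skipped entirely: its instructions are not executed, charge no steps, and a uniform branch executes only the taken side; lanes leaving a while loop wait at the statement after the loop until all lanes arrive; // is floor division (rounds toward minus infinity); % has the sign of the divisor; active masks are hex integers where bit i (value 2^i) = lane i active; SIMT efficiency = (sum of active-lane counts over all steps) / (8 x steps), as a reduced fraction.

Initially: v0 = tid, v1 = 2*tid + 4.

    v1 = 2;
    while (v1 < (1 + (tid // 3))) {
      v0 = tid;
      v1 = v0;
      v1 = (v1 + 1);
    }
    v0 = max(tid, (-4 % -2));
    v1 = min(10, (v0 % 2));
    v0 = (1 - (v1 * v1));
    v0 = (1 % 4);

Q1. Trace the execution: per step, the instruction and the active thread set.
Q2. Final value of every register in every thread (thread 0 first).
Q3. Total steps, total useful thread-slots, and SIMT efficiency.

step 0: v1 <- 2                      0xff
step 1: eval (v1 < (1 + (tid // 3))) 0xff
step 2: v0 <- tid                    0xc0
step 3: v1 <- v0                     0xc0
step 4: v1 <- (v1 + 1)               0xc0
step 5: eval (v1 < (1 + (tid // 3))) 0xc0
step 6: v0 <- max(tid, (-4 % -2))    0xff
step 7: v1 <- min(10, (v0 % 2))      0xff
step 8: v0 <- (1 - (v1 * v1))        0xff
step 9: v0 <- (1 % 4)                0xff

Answer: 10 steps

v0: 1,1,1,1,1,1,1,1
v1: 0,1,0,1,0,1,0,1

steps = 10; useful = 56; efficiency = 56/80 = 7/10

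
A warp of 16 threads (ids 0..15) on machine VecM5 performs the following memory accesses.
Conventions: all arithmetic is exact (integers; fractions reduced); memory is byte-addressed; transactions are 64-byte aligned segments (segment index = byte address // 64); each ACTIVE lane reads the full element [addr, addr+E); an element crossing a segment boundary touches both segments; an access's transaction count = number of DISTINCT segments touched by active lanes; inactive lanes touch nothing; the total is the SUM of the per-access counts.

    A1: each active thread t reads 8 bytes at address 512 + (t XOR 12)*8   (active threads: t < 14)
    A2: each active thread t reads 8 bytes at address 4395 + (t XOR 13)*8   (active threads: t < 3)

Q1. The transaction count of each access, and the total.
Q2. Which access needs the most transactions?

A1: 2 transactions
A2: 1 transaction

Answer: 2,1; total 3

Answer: A1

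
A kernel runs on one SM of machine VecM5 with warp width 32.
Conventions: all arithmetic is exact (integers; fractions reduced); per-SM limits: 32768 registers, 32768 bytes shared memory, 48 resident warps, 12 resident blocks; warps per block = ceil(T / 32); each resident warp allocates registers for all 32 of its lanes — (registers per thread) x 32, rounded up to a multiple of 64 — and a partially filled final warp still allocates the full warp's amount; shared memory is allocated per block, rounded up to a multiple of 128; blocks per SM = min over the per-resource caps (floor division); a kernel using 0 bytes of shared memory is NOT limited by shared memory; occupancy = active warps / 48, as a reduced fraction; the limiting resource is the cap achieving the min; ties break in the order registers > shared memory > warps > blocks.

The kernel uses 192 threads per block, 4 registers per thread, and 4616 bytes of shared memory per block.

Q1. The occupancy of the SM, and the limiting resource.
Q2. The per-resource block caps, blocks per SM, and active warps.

Answer: occupancy 3/4, limited by shared memory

registers: 42 blocks
shared memory: 6 blocks
warps: 8 blocks
blocks: 12 blocks

Answer: 6 blocks, 36 active warps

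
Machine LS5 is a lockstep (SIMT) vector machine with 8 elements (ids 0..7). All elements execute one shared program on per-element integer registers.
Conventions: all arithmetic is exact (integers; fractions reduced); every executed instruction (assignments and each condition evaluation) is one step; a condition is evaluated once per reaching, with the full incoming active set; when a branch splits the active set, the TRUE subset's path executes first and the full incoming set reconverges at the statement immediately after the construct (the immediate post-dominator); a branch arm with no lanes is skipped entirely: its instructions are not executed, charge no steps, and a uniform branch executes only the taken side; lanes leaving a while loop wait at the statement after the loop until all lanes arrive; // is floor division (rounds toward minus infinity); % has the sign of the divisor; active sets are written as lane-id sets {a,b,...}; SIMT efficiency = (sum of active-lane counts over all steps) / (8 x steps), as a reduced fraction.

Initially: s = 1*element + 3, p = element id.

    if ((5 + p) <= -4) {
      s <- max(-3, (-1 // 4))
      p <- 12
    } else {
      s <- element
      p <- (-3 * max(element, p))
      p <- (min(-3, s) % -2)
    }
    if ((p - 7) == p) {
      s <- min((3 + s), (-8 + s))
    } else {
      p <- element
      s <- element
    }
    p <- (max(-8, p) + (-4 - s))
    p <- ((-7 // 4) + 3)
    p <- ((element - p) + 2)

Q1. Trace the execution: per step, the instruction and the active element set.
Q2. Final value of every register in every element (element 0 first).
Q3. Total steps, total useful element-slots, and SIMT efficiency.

step 0: eval ((5 + p) <= -4)         {0,1,2,3,4,5,6,7}
step 1: s <- element                 {0,1,2,3,4,5,6,7}
step 2: p <- (-3 * max(element, p))  {0,1,2,3,4,5,6,7}
step 3: p <- (min(-3, s) % -2)       {0,1,2,3,4,5,6,7}
step 4: eval ((p - 7) == p)          {0,1,2,3,4,5,6,7}
step 5: p <- element                 {0,1,2,3,4,5,6,7}
step 6: s <- element                 {0,1,2,3,4,5,6,7}
step 7: p <- (max(-8, p) + (-4 - s)) {0,1,2,3,4,5,6,7}
step 8: p <- ((-7 // 4) + 3)         {0,1,2,3,4,5,6,7}
step 9: p <- ((element - p) + 2)     {0,1,2,3,4,5,6,7}

Answer: 10 steps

s: 0,1,2,3,4,5,6,7
p: 1,2,3,4,5,6,7,8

steps = 10; useful = 80; efficiency = 80/80 = 1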